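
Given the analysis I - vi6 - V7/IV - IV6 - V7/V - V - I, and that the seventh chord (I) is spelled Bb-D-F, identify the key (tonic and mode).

Bb major

I is given as Bb-D-F — a major triad with root Bb.
If Bb is scale degree 1 and the mode makes that degree carry a major triad, the tonic is Bb and the mode is major.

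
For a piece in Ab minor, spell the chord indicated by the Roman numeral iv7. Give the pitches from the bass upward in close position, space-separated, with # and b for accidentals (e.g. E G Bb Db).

Db Fb Ab Cb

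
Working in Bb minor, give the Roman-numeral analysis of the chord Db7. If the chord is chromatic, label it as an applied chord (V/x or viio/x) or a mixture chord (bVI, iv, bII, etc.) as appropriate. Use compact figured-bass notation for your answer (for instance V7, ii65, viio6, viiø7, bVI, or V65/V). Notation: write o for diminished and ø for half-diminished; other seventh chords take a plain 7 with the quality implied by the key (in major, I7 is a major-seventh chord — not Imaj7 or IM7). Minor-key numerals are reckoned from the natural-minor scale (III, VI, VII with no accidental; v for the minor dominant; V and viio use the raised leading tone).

V7/VI

The pitches Db-F-Ab-Cb form a dominant seventh chord rooted on Db.
Db is not a diatonic chord root with this quality in Bb minor, but it lies a perfect fifth above Gb (VI), so the chord functions as an applied dominant of VI.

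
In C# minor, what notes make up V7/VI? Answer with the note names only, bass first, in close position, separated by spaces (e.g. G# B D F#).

E G# B D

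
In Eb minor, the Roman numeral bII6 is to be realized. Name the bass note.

bII in Eb minor has root Fb; the chord is Fb-Ab-Cb.
The figure 6 means first inversion — the third is in the bass.

Ab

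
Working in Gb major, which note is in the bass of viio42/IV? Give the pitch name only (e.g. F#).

Abb

The applied chord viio42/IV is rooted on Bb: Bb-Db-Fb-Abb.
The figure 42 means third inversion — the seventh is in the bass.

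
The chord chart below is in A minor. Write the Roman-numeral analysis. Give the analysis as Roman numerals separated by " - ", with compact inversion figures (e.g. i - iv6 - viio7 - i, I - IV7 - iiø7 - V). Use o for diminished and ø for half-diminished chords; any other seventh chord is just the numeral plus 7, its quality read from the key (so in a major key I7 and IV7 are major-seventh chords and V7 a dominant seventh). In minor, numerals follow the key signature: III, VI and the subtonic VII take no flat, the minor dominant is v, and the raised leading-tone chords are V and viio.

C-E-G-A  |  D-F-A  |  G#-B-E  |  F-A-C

C-E-G-A has root A, degree 1 in A minor, so i65.
D-F-A has root D, degree 4 in A minor, so iv.
G#-B-E: root E is the dominant; major triad there is V6.
F-A-C: major triad on F = scale degree 6 → VI.

i65 - iv - V6 - VI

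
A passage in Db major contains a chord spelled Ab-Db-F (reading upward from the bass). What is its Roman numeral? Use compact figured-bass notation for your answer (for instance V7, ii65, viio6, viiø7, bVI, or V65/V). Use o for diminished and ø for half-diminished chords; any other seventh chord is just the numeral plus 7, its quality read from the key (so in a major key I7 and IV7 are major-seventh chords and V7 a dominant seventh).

The pitches Db-F-Ab form a major triad rooted on Db.
Db is scale degree 1 in Db major, and a major triad on that degree is written I.
With Ab in the bass the chord is in second inversion, so the figured bass is 64.

I64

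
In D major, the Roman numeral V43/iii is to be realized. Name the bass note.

The applied chord V43/iii is rooted on C#: C#-E#-G#-B.
The figure 43 means second inversion — the fifth is in the bass.

G#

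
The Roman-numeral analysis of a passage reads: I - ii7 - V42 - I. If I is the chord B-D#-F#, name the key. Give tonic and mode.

B major

The anchor chord is a major triad on B, labeled I.
If B is scale degree 1 and the mode makes that degree carry a major triad, the tonic is B and the mode is major.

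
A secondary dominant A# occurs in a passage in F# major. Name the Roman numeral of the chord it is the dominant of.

vi

The chord is a major triad on A#.
A dominant resolves down a perfect fifth: A# → D#. In F# major, D# is scale degree 6, i.e. vi.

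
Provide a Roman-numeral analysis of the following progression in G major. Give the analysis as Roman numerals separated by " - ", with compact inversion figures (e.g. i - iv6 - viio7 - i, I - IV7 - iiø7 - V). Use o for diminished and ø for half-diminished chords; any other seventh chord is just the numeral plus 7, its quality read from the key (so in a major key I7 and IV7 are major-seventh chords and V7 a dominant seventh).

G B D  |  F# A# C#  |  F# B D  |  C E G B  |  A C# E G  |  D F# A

G-B-D has root G, degree 1 in G major, so I.
F#-A#-C#: chromatic; F# is V of iii, so V/iii.
F#-B-D has root B, degree 3 in G major, so iii64.
C-E-G-B: major seventh chord on C = scale degree 4 → IV7.
A-C#-E-G: a dominant seventh chord on A, the applied dominant of V → V7/V.
D-F#-A has root D, degree 5 in G major, so V.

I - V/iii - iii64 - IV7 - V7/V - V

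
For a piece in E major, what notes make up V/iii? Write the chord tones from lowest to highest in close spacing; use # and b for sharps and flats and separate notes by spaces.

D# F## A#

V/iii is a secondary dominant — the dominant triad of iii. iii in E major is G#, so the applied chord's root is D#, a perfect fifth above.
Building a major triad on D# gives D#-F##-A#.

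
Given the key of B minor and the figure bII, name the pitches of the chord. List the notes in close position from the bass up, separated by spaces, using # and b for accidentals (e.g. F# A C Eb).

C E G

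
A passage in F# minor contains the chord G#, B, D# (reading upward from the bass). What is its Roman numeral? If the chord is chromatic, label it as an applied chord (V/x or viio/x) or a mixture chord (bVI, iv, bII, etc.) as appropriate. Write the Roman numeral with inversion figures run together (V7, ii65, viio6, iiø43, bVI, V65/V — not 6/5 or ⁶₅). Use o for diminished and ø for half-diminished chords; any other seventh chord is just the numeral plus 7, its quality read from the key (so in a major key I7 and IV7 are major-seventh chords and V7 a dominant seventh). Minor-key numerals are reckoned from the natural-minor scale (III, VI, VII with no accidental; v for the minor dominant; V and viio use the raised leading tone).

Stacked in thirds the chord is G#-B-D#: a minor triad on G#.
G# is the second degree of F# minor. This is the minor supertonic, borrowed from the parallel major (the Dorian ii).

ii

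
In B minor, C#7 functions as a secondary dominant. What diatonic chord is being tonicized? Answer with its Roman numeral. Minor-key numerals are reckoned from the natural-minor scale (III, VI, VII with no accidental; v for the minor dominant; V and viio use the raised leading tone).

The chord is a dominant seventh chord on C#.
A dominant resolves down a perfect fifth: C# → F#. In B minor, F# is scale degree 5, i.e. V.

V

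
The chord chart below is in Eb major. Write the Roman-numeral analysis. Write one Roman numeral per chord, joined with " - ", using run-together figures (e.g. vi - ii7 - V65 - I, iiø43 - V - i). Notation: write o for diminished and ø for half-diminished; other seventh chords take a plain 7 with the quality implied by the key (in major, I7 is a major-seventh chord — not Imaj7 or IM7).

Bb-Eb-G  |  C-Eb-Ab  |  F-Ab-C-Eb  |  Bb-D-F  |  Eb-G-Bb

Bb-Eb-G: root Eb is the tonic; major triad there is I64.
C-Eb-Ab: major triad on Ab = scale degree 4 → IV6.
F-Ab-C-Eb has root F, degree 2 in Eb major, so ii7.
Bb-D-F has root Bb, degree 5 in Eb major, so V.
Eb-G-Bb: root Eb is the tonic; major triad there is I.

I64 - IV6 - ii7 - V - I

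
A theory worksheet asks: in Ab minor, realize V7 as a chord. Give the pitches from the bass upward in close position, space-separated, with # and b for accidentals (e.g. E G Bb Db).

Eb G Bb Db

In Ab minor, the dominant is Eb. The dominant is major (leading tone raised), so V is a dominant seventh chord.
That chord is spelled Eb-G-Bb-Db.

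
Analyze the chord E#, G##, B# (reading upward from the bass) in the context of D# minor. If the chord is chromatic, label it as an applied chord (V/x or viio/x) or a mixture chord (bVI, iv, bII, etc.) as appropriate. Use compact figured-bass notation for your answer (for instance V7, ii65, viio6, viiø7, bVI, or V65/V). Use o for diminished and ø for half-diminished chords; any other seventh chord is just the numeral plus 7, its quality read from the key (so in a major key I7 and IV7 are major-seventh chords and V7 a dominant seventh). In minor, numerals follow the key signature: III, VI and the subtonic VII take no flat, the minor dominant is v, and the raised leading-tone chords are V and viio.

Stacked in thirds the chord is E#-G##-B#: a major triad on E#.
E# is not a diatonic chord root with this quality in D# minor, but it lies a perfect fifth above A# (V), so the chord functions as an applied dominant of V.

V/V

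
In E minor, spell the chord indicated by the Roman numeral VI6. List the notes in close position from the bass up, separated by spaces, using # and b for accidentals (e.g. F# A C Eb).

The numeral's case and figure indicate a major triad. In E minor its root, the sixth degree, is C.
That chord is spelled C-E-G.
The figured bass 6 indicates first inversion, placing the third (E) in the bass: E-G-C.

E G C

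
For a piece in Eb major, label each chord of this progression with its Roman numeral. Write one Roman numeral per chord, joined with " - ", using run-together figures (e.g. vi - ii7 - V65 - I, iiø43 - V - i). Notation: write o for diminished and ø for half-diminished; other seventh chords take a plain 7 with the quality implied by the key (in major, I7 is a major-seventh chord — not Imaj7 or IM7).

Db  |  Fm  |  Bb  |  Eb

Db is non-diatonic — bVII, a mixture chord from Eb minor.
Fm: root F is the supertonic; minor triad there is ii.
Bb: major triad on Bb = scale degree 5 → V.
Eb: major triad on Eb = scale degree 1 → I.

bVII - ii - V - I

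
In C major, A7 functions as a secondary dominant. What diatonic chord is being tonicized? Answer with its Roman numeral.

ii

The chord is a dominant seventh chord on A.
A dominant resolves down a perfect fifth: A → D. In C major, D is scale degree 2, i.e. ii.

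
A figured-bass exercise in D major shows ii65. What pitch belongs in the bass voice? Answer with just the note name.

G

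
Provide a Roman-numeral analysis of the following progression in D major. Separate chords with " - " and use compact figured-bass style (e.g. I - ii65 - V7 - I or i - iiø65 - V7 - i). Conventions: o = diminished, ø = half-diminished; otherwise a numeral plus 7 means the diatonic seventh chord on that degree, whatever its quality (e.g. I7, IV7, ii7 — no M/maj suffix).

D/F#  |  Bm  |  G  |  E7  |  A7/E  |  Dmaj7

I6 - vi - IV - V7/V - V43 - I7

D/F# has root D, degree 1 in D major, so I6.
Bm has root B, degree 6 in D major, so vi.
G has root G, degree 4 in D major, so IV.
E7: a dominant seventh chord on E, the applied dominant of V → V7/V.
A7/E: dominant seventh chord on A = scale degree 5 → V43.
Dmaj7: major seventh chord on D = scale degree 1 → I7.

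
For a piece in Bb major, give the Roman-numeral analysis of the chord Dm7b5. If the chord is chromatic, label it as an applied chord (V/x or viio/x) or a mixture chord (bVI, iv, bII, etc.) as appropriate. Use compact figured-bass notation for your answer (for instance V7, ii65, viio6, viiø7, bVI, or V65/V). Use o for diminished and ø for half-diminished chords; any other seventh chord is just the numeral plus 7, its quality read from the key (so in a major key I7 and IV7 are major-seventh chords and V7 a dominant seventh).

viiø7/IV

Stacked in thirds the chord is D-F-Ab-C: a half-diminished seventh chord on D.
D sits a half step below Eb (IV in Bb major); a diminished chord there is the applied leading-tone chord of IV.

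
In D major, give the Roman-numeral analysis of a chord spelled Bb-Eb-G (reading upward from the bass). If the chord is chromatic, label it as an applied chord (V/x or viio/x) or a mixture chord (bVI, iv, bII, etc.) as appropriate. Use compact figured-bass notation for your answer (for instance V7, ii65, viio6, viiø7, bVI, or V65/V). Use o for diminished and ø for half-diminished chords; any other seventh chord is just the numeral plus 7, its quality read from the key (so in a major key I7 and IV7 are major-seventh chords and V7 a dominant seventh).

The pitches Eb-G-Bb form a major triad rooted on Eb.
Eb is the lowered second degree of D major (diatonic 2 would be E). This is the Neapolitan chord — a major triad on the lowered second degree.
With Bb in the bass the chord is in second inversion, so the figured bass is 64.

bII64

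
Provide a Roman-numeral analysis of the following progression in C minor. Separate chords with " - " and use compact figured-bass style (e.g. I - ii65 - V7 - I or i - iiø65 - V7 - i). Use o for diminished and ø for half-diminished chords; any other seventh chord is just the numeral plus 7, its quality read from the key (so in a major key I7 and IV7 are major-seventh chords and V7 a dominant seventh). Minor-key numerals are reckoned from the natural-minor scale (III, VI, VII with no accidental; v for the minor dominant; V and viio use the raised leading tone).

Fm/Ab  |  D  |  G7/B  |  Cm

Fm/Ab: root F is the subdominant; minor triad there is iv6.
D: a major triad on D, the applied dominant of V → V/V.
G7/B: root G is the dominant; dominant seventh chord there is V65.
Cm: minor triad on C = scale degree 1 → i.

iv6 - V/V - V65 - i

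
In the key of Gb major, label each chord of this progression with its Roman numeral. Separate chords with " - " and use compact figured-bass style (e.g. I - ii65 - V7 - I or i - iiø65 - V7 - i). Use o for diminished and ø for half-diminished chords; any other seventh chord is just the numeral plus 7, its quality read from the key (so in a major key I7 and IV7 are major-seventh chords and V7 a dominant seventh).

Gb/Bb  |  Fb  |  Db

I6 - bVII - V

Gb/Bb: root Gb is the tonic; major triad there is I6.
Fb is non-diatonic — bVII, a mixture chord from Gb minor.
Db has root Db, degree 5 in Gb major, so V.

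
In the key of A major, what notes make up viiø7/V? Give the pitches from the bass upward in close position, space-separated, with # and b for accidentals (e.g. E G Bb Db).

viiø7/V is a secondary leading-tone chord. The target V is E in A major; the applied chord is rooted a semitone below, on D#.
Building a half-diminished seventh chord on D# gives D#-F#-A-C#.

D# F# A C#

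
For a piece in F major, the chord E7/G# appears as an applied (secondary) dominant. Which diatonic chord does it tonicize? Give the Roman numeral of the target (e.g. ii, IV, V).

The chord is a dominant seventh chord on E.
A dominant resolves down a perfect fifth: E → A. In F major, A is scale degree 3, i.e. iii.

iii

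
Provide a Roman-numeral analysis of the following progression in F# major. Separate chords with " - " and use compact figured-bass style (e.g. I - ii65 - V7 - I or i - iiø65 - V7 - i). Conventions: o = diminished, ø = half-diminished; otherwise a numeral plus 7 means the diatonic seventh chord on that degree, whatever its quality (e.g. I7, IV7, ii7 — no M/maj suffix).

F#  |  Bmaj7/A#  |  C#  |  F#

I - IV42 - V - I

F#: major triad on F# = scale degree 1 → I.
Bmaj7/A#: root B is the subdominant; major seventh chord there is IV42.
C#: major triad on C# = scale degree 5 → V.
F#: major triad on F# = scale degree 1 → I.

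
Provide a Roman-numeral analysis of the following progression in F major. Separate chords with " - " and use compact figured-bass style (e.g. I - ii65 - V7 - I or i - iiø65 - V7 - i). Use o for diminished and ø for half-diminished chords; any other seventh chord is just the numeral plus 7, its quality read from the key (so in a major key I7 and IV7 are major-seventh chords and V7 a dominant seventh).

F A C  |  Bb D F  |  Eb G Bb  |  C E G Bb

F-A-C has root F, degree 1 in F major, so I.
Bb-D-F: major triad on Bb = scale degree 4 → IV.
Eb-G-Bb is non-diatonic — bVII, a mixture chord from F minor.
C-E-G-Bb: root C is the dominant; dominant seventh chord there is V7.

I - IV - bVII - V7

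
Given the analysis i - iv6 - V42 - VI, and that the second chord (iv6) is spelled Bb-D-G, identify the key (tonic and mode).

D minor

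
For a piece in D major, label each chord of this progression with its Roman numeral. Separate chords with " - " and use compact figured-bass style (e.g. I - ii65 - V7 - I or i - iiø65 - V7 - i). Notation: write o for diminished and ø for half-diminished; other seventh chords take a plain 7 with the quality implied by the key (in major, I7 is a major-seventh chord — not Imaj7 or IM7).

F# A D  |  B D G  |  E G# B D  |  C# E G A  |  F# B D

F#-A-D has root D, degree 1 in D major, so I6.
B-D-G: major triad on G = scale degree 4 → IV6.
E-G#-B-D is the secondary dominant of V (dominant seventh chord on E): V7/V.
C#-E-G-A: dominant seventh chord on A = scale degree 5 → V65.
F#-B-D: minor triad on B = scale degree 6 → vi64.

I6 - IV6 - V7/V - V65 - vi64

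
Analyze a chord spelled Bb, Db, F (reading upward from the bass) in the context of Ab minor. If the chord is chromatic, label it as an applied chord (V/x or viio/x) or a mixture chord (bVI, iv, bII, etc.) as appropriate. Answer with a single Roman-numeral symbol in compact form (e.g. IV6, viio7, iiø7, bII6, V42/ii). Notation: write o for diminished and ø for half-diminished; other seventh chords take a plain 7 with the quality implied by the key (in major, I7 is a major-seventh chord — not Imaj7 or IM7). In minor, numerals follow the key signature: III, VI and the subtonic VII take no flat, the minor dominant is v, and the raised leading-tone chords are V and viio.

The pitches Bb-Db-F form a minor triad rooted on Bb.
Bb is the second degree of Ab minor. This is the minor supertonic, borrowed from the parallel major (the Dorian ii).

ii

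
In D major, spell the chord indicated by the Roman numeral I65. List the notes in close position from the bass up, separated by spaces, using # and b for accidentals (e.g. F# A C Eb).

F# A C# D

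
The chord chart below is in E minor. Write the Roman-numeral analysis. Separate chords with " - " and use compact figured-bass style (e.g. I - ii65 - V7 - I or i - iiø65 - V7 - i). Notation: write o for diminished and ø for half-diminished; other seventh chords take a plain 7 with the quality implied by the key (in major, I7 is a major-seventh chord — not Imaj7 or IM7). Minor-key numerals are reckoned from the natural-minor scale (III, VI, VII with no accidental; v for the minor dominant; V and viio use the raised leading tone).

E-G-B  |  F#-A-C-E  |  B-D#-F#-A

i - iiø7 - V7

E-G-B: minor triad on E = scale degree 1 → i.
F#-A-C-E: root F# is the supertonic; half-diminished seventh chord there is iiø7.
B-D#-F#-A: dominant seventh chord on B = scale degree 5 → V7.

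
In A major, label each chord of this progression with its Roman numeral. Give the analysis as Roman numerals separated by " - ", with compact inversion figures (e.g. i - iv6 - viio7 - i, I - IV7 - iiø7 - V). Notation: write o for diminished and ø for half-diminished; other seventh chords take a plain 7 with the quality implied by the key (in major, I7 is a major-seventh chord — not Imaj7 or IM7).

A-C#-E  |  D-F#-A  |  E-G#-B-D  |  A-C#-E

A-C#-E has root A, degree 1 in A major, so I.
D-F#-A has root D, degree 4 in A major, so IV.
E-G#-B-D has root E, degree 5 in A major, so V7.
A-C#-E has root A, degree 1 in A major, so I.

I - IV - V7 - I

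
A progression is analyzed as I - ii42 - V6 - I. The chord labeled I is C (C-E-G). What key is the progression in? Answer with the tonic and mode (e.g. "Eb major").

The anchor chord is a major triad on C, labeled I.
If C is scale degree 1 and the mode makes that degree carry a major triad, the tonic is C and the mode is major.

C major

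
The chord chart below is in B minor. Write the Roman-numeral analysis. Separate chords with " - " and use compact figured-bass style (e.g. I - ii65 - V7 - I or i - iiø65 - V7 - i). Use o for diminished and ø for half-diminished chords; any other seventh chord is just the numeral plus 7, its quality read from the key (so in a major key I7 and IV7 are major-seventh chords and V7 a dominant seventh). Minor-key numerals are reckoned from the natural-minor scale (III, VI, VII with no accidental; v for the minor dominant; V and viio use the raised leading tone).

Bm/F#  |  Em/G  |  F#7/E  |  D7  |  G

i64 - iv6 - V42 - V7/VI - VI

Bm/F#: minor triad on B = scale degree 1 → i64.
Em/G has root E, degree 4 in B minor, so iv6.
F#7/E: dominant seventh chord on F# = scale degree 5 → V42.
D7: chromatic; D is V of VI, so V7/VI.
G has root G, degree 6 in B minor, so VI.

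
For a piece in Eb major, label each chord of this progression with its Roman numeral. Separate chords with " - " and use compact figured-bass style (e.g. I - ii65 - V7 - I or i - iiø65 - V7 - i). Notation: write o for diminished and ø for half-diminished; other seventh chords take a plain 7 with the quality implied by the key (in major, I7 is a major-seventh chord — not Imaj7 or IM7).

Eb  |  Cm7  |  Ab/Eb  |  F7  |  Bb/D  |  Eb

Eb: major triad on Eb = scale degree 1 → I.
Cm7: minor seventh chord on C = scale degree 6 → vi7.
Ab/Eb has root Ab, degree 4 in Eb major, so IV64.
F7 is the secondary dominant of V (dominant seventh chord on F): V7/V.
Bb/D has root Bb, degree 5 in Eb major, so V6.
Eb has root Eb, degree 1 in Eb major, so I.

I - vi7 - IV64 - V7/V - V6 - I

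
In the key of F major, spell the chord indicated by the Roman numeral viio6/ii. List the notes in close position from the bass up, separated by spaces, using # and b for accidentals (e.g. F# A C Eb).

viio6/ii is a secondary leading-tone chord. The target ii is G in F major; the applied chord is rooted a semitone below, on F#.
Building a diminished triad on F# gives F#-A-C.
With the 6 figure the chord is in first inversion; from the bass A upward in close position it reads A-C-F#.

A C F#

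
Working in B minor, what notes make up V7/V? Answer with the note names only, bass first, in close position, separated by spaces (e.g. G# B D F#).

C# E# G# B

The slash means an applied dominant: we want the dominant of V. In B minor, V is F# major, and its dominant is built on C#.
Building a dominant seventh chord on C# gives C#-E#-G#-B.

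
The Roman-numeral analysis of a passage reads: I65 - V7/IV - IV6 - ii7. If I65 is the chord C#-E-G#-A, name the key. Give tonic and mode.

A major

The chord Amaj7/C# is a major seventh chord rooted on A; its label is I65.
If A is scale degree 1 and the mode makes that degree carry a major seventh chord, the tonic is A and the mode is major.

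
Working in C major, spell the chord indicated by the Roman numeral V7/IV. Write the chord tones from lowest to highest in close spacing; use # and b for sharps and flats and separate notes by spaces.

C E G Bb

The slash means an applied dominant: we want the dominant of IV. In C major, IV is F major, and its dominant is built on C.
Building a dominant seventh chord on C gives C-E-G-Bb.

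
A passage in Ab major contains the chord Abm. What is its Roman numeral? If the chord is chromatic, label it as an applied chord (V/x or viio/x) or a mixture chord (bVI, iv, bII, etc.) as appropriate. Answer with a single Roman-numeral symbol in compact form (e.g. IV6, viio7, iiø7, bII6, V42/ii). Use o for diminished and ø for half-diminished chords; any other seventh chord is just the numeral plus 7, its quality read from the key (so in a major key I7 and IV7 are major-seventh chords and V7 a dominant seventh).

i

Stacked in thirds the chord is Ab-Cb-Eb: a minor triad on Ab.
Ab is the first degree of Ab major. This is the minor tonic, borrowed from the parallel minor.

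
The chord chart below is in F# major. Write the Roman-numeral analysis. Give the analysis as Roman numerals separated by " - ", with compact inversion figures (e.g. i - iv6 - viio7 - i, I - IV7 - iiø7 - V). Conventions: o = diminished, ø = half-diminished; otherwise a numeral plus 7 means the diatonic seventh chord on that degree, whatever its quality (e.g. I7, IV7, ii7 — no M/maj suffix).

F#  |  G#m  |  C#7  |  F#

F# has root F#, degree 1 in F# major, so I.
G#m: root G# is the supertonic; minor triad there is ii.
C#7: root C# is the dominant; dominant seventh chord there is V7.
F#: major triad on F# = scale degree 1 → I.

I - ii - V7 - I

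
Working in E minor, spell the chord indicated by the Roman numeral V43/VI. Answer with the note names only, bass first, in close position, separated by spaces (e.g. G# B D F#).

The slash means an applied dominant: we want the dominant of VI. In E minor, VI is C major, and its dominant is built on G.
Building a dominant seventh chord on G gives G-B-D-F.
With the 43 figure the chord is in second inversion; from the bass D upward in close position it reads D-F-G-B.

D F G B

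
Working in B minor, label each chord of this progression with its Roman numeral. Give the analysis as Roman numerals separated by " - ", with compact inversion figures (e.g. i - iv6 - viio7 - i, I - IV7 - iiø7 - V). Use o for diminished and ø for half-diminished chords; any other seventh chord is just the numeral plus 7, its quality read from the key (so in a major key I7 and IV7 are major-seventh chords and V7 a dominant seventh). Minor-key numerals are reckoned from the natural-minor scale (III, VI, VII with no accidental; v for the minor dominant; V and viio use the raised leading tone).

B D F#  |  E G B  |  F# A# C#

B-D-F# has root B, degree 1 in B minor, so i.
E-G-B: minor triad on E = scale degree 4 → iv.
F#-A#-C# has root F#, degree 5 in B minor, so V.

i - iv - V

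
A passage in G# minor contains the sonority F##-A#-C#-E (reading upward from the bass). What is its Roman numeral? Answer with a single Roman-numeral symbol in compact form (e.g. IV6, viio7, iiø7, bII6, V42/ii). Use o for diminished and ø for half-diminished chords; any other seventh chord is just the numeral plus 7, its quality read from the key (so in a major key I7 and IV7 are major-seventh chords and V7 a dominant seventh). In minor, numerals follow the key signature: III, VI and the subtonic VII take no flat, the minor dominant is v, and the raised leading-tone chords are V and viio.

viio7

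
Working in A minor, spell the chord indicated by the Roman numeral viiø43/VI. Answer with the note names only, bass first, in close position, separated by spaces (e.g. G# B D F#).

viiø43/VI is a secondary leading-tone chord. The target VI is F in A minor; the applied chord is rooted a semitone below, on E.
Building a half-diminished seventh chord on E gives E-G-Bb-D.
The figured bass 43 indicates second inversion, placing the fifth (Bb) in the bass: Bb-D-E-G.

Bb D E G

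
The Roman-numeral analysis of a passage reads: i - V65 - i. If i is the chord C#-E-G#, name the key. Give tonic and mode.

C# minor

The chord C#m is a minor triad rooted on C#; its label is i.
If C# is scale degree 1 and the mode makes that degree carry a minor triad, the tonic is C# and the mode is minor.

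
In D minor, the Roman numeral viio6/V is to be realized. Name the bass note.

B

The applied chord viio6/V is rooted on G#: G#-B-D.
The figure 6 means first inversion — the third is in the bass.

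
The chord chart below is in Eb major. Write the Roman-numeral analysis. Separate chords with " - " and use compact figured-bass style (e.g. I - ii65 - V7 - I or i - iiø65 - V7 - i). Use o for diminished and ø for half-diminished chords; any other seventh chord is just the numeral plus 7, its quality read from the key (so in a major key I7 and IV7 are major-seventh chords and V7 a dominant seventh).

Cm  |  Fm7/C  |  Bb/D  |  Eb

vi - ii43 - V6 - I

Cm: minor triad on C = scale degree 6 → vi.
Fm7/C: root F is the supertonic; minor seventh chord there is ii43.
Bb/D: root Bb is the dominant; major triad there is V6.
Eb has root Eb, degree 1 in Eb major, so I.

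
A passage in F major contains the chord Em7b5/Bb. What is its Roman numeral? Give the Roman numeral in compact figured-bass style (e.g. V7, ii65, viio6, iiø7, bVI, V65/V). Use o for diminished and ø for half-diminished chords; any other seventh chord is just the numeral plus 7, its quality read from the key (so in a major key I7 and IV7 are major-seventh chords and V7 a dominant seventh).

The pitches E-G-Bb-D form a half-diminished seventh chord rooted on E.
E is scale degree 7 in F major, and a half-diminished seventh chord on that degree is written viiø7.
With Bb in the bass the chord is in second inversion, so the figured bass is 43.

viiø43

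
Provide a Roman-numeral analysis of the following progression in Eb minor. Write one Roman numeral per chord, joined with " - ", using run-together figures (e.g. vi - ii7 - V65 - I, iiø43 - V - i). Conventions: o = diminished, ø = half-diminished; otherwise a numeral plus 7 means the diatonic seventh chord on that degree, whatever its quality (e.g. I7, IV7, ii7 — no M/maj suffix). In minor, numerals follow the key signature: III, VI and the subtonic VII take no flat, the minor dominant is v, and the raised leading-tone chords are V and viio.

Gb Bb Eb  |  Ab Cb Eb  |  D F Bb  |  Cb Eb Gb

Gb-Bb-Eb: minor triad on Eb = scale degree 1 → i6.
Ab-Cb-Eb: root Ab is the subdominant; minor triad there is iv.
D-F-Bb: root Bb is the dominant; major triad there is V6.
Cb-Eb-Gb has root Cb, degree 6 in Eb minor, so VI.

i6 - iv - V6 - VI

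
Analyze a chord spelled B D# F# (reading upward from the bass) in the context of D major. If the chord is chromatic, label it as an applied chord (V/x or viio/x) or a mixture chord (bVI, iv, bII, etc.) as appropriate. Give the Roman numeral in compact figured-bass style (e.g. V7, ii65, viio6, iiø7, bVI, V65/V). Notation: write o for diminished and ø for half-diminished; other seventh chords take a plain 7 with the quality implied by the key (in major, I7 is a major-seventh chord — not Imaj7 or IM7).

V/ii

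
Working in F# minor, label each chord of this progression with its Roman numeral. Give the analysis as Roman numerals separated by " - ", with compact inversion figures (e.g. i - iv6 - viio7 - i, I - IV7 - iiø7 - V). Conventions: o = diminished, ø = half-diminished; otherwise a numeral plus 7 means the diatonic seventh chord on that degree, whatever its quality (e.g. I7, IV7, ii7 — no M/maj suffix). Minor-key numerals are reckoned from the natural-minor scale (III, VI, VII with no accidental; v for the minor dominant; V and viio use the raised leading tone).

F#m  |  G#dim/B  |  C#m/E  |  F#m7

i - iio6 - v6 - i7

F#m: root F# is the tonic; minor triad there is i.
G#dim/B: diminished triad on G# = scale degree 2 → iio6.
C#m/E: minor triad on C# = scale degree 5 → v6.
F#m7 has root F#, degree 1 in F# minor, so i7.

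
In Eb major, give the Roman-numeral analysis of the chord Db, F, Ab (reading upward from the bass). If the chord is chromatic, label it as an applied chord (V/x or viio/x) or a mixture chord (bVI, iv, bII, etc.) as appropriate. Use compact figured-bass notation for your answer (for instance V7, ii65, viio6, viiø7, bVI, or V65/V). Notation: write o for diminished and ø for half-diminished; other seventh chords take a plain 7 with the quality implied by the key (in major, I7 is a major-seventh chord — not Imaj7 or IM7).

bVII

The pitches Db-F-Ab form a major triad rooted on Db.
Db is the lowered seventh degree of Eb major (diatonic 7 would be D). This is a major triad on the lowered seventh degree (the subtonic), borrowed from the parallel minor.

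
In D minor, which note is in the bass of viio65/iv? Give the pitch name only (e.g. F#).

A

The applied chord viio65/iv is rooted on F#: F#-A-C-Eb.
The figure 65 means first inversion — the third is in the bass.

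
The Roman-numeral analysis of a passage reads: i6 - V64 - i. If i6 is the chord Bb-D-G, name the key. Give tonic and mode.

G minor

The chord Gm/Bb is a minor triad rooted on G; its label is i6.
If G is scale degree 1 and the mode makes that degree carry a minor triad, the tonic is G and the mode is minor.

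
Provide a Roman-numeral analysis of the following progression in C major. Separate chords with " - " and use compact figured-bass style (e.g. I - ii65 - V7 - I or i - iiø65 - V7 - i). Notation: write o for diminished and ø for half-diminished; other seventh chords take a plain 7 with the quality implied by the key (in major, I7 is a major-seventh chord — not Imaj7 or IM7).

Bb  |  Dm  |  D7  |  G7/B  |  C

bVII - ii - V7/V - V65 - I

Bb is non-diatonic — bVII, a mixture chord from C minor.
Dm has root D, degree 2 in C major, so ii.
D7: chromatic; D is V of V, so V7/V.
G7/B: root G is the dominant; dominant seventh chord there is V65.
C has root C, degree 1 in C major, so I.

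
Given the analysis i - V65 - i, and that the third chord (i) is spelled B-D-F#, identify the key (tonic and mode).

The anchor chord is a minor triad on B, labeled i.
If B is scale degree 1 and the mode makes that degree carry a minor triad, the tonic is B and the mode is minor.

B minor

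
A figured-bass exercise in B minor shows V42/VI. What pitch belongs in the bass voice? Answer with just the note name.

C

The applied chord V42/VI is rooted on D: D-F#-A-C.
The figure 42 means third inversion — the seventh is in the bass.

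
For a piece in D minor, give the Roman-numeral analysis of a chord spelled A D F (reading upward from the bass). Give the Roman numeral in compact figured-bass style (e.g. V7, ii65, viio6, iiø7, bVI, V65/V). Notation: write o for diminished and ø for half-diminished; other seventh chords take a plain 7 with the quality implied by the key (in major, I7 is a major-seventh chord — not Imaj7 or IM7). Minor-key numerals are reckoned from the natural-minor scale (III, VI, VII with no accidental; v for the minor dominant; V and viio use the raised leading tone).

i64

The pitches D-F-A form a minor triad rooted on D.
In D minor, D is the tonic; the diatonic minor triad there is i.
With A in the bass the chord is in second inversion, so the figured bass is 64.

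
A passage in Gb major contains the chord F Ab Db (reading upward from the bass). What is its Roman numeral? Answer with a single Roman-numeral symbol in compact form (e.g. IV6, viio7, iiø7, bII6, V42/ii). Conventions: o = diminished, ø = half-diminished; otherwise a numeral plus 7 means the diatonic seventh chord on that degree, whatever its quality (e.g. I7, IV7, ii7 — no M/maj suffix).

The pitches Db-F-Ab form a major triad rooted on Db.
Db is scale degree 5 in Gb major, and a major triad on that degree is written V.
With F in the bass the chord is in first inversion, so the figured bass is 6.

V6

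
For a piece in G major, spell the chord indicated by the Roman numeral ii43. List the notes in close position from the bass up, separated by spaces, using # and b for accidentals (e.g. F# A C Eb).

E G A C

The numeral's case and figure indicate a minor seventh chord. In G major its root, the second degree, is A.
That chord is spelled A-C-E-G.
The figured bass 43 indicates second inversion, placing the fifth (E) in the bass: E-G-A-C.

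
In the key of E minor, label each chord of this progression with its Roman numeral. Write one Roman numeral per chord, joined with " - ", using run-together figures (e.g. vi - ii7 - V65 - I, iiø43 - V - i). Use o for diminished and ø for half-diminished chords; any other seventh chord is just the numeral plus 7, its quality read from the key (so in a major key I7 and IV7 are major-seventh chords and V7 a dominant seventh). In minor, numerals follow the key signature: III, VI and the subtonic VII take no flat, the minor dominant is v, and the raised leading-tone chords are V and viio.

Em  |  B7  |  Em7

i - V7 - i7

Em: minor triad on E = scale degree 1 → i.
B7: dominant seventh chord on B = scale degree 5 → V7.
Em7: root E is the tonic; minor seventh chord there is i7.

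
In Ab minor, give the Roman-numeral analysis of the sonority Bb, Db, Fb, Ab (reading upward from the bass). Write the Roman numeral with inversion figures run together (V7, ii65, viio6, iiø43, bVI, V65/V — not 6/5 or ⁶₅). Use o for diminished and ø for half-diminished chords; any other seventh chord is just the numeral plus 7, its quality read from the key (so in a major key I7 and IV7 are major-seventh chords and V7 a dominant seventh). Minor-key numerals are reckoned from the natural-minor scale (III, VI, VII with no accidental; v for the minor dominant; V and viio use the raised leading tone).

The pitches Bb-Db-Fb-Ab form a half-diminished seventh chord rooted on Bb.
Bb is scale degree 2 in Ab minor, and a half-diminished seventh chord on that degree is written iiø7.

iiø7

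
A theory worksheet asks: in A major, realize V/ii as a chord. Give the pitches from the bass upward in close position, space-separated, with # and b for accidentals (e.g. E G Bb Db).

The slash means an applied dominant: we want the dominant of ii. In A major, ii is B minor, and its dominant is built on F#.
Building a major triad on F# gives F#-A#-C#.

F# A# C#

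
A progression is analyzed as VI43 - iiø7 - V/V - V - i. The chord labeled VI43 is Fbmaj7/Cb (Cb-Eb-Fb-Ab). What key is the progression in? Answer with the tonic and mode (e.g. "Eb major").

VI43 is given as Cb-Eb-Fb-Ab — a major seventh chord with root Fb.
Counting down 5 scale steps from Fb places the tonic on Ab; a major seventh chord on degree 6 is diatonic only in minor.

Ab minor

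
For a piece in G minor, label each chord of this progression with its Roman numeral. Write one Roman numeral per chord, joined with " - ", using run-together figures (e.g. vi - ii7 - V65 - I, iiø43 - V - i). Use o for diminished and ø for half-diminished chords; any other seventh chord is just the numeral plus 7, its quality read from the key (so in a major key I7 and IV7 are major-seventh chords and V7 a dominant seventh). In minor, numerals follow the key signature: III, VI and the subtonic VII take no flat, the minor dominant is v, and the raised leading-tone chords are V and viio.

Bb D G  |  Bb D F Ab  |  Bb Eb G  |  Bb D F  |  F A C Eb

i6 - V7/VI - VI64 - III - VII7

Bb-D-G: root G is the tonic; minor triad there is i6.
Bb-D-F-Ab: a dominant seventh chord on Bb, the applied dominant of VI → V7/VI.
Bb-Eb-G has root Eb, degree 6 in G minor, so VI64.
Bb-D-F: root Bb is the mediant; major triad there is III.
F-A-C-Eb: dominant seventh chord on F = scale degree 7 → VII7.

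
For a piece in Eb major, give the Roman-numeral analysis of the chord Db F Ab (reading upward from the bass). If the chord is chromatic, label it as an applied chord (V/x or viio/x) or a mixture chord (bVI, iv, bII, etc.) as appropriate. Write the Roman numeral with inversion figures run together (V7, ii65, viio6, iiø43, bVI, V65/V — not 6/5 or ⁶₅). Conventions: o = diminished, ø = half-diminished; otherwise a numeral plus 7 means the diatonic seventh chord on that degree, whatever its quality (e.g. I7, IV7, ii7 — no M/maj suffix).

bVII

The pitches Db-F-Ab form a major triad rooted on Db.
Db is the lowered seventh degree of Eb major (diatonic 7 would be D). This is a major triad on the lowered seventh degree (the subtonic), borrowed from the parallel minor.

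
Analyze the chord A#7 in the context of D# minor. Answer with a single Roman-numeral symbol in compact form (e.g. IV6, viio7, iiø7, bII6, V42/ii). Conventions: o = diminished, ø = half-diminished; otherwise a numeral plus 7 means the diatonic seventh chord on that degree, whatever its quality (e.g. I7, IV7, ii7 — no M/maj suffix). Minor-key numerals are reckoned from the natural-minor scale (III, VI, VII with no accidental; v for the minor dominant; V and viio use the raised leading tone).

The pitches A#-C##-E#-G# form a dominant seventh chord rooted on A#.
A# is scale degree 5 in D# minor, and a dominant seventh chord on that degree is written V7.

V7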